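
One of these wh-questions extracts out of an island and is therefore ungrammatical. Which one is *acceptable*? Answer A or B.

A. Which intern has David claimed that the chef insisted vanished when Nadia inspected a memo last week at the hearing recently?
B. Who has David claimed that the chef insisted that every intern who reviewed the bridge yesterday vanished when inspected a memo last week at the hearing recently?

A

In B, the wh-phrase is extracted from inside an adjunct island (introduced by "when"), which blocks movement.
In A, the extraction path crosses only that-complement boundaries, which are transparent.
So A is grammatical.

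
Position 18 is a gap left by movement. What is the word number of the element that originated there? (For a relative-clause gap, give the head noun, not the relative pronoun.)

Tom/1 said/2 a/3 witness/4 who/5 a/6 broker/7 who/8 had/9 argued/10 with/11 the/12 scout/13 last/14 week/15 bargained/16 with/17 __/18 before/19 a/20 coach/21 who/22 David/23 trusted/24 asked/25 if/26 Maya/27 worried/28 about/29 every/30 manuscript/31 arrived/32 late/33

4

The gap at 18 is the prepositional object of "bargained", inside a relative clause.
The relative pronoun is "who" (word 5); it is bound by the head noun immediately before it.
Its filler is the head noun "witness", at word 4.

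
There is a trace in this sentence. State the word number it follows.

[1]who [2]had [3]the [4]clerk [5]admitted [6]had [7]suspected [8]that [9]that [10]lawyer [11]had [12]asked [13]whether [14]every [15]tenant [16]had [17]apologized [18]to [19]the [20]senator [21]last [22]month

5

The displaced element is "who" (word 1).
It is linked across 1 clause boundary (Ø).
It functions as the subject of "suspected", so the gap sits immediately after word 5 ("admitted").
Base order: The clerk had admitted who had suspected that that lawyer had asked whether every tenant had apologized to the senator last month.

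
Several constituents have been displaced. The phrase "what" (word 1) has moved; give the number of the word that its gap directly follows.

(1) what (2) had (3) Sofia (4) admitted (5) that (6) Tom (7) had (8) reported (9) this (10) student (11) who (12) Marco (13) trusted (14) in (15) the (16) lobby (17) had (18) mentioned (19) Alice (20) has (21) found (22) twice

21

The displaced element is "what" (word 1).
It is linked across 3 clause boundaries (that → Ø → Ø).
It functions as the direct object of "found", so the gap sits immediately after word 21 ("found").
Base order: Sofia had admitted that Tom had reported this student who Marco trusted in the lobby had mentioned Alice has found what twice.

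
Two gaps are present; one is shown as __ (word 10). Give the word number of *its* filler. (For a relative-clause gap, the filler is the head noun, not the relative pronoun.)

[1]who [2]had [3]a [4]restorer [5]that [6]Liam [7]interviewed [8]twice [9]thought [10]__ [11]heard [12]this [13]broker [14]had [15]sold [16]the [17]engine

1

The marked gap is the subject of "heard".
Its filler is the fronted wh-phrase "who", at word 1.
(The other dependency links word 4 to a gap after word 7.)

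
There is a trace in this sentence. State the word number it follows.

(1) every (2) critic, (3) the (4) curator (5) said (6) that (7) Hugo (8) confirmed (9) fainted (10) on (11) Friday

The displaced element is "every critic" (word 2).
It is linked across 2 clause boundaries (that → Ø).
It functions as the subject of "fainted", so the gap sits immediately after word 8 ("confirmed").
Base order: The curator said that Hugo confirmed every critic fainted on Friday.

8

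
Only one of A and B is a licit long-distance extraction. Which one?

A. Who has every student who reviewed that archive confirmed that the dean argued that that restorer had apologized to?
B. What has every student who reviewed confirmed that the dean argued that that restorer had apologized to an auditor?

A

In B, the wh-phrase is extracted from inside a complex-NP island (relative clause) (introduced by "who"), which blocks movement.
In A, the extraction path crosses only that-complement boundaries, which are transparent.
So A is grammatical.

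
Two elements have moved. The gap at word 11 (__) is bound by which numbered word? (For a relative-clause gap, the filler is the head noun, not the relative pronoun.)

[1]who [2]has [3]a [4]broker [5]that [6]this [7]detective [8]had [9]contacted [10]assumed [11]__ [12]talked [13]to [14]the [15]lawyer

1

The marked gap is the subject of "talked".
Its filler is the fronted wh-phrase "who", at word 1.
(The other dependency links word 4 to a gap after word 9.)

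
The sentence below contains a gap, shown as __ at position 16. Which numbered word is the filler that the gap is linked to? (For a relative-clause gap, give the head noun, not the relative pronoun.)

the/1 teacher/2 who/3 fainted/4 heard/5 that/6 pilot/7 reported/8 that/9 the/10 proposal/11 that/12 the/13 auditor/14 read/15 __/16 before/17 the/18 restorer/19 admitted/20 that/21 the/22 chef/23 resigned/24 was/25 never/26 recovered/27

11

The gap at 16 is the object of "read", inside a relative clause.
The relative pronoun is "that" (word 12); it is bound by the head noun immediately before it.
Its filler is the head noun "proposal", at word 11.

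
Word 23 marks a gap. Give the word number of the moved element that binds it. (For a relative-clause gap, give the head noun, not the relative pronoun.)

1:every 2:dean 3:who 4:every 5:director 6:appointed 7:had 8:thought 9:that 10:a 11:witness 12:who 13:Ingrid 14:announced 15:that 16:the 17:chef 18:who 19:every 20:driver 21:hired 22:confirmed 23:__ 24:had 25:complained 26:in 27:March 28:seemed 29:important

The gap at 23 is the subject of "complained", inside a relative clause.
The relative pronoun is "who" (word 12); it is bound by the head noun immediately before it.
Its filler is the head noun "witness", at word 11.

11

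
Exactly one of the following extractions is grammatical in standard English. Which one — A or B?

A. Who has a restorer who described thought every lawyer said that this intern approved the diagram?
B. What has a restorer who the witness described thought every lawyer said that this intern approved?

B

In A, the wh-phrase is extracted from inside a complex-NP island (relative clause) (introduced by "who"), which blocks movement.
In B, the extraction path crosses only that-complement boundaries, which are transparent.
So B is grammatical.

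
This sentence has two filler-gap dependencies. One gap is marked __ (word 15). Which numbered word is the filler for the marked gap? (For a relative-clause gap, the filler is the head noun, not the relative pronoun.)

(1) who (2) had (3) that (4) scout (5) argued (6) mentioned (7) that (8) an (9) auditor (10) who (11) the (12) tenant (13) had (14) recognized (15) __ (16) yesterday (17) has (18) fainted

9

The marked gap is inside the relative clause, the direct object of "recognized".
Its filler is the head noun "auditor" (via "who"), at word 9.
(The other dependency links word 1 to a gap after word 5.)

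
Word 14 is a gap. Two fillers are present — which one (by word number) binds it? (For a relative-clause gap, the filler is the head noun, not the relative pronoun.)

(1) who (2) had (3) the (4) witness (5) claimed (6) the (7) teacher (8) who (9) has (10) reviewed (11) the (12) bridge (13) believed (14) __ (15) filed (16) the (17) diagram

The marked gap is the subject of "filed".
Its filler is the fronted wh-phrase "who", at word 1.
(The other dependency links word 7 to a gap after word 8.)

1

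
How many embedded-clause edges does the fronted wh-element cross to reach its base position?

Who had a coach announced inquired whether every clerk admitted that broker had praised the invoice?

"who" is extracted from the subject of "inquired".
Boundaries crossed, outermost first: [Ø] — 1 in total.

1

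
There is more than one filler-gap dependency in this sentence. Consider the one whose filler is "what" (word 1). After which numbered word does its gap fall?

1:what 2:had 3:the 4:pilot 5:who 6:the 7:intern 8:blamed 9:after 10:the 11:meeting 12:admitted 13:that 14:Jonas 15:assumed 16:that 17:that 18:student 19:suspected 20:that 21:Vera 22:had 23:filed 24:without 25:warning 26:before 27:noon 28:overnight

23

The displaced element is "what" (word 1).
It is linked across 3 clause boundaries (that → that → that).
It functions as the direct object of "filed", so the gap sits immediately after word 23 ("filed").
Base order: The pilot who the intern blamed after the meeting had admitted that Jonas assumed that that student suspected that Vera had filed what without warning before noon overnight.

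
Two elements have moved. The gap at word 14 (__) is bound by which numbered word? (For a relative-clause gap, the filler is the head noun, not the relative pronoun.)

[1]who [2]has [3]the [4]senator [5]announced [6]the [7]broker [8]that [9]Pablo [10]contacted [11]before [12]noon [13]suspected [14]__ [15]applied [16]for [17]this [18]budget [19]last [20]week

The marked gap is the subject of "applied".
Its filler is the fronted wh-phrase "who", at word 1.
(The other dependency links word 7 to a gap after word 10.)

1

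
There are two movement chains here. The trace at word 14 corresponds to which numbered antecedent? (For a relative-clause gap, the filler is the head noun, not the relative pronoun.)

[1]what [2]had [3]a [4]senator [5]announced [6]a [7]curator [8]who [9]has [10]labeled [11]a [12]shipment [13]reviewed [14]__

The marked gap is the direct object of "reviewed".
Its filler is the fronted wh-phrase "what", at word 1.
(The other dependency links word 7 to a gap after word 8.)

1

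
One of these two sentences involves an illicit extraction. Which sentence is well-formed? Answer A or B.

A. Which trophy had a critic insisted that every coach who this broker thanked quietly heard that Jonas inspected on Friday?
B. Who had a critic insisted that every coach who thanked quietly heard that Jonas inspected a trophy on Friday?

In B, the wh-phrase is extracted from inside a complex-NP island (relative clause) (introduced by "who"), which blocks movement.
In A, the extraction path crosses only that-complement boundaries, which are transparent.
So A is grammatical.

A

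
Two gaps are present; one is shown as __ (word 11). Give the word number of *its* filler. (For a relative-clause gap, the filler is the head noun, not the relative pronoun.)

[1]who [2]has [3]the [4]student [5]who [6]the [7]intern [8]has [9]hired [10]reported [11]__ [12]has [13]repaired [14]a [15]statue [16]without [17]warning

The marked gap is the subject of "repaired".
Its filler is the fronted wh-phrase "who", at word 1.
(The other dependency links word 4 to a gap after word 9.)

1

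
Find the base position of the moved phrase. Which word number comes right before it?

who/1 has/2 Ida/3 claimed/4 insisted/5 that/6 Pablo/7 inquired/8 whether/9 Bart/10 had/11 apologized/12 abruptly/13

The displaced element is "who" (word 1).
It is linked across 1 clause boundary (Ø).
It functions as the subject of "insisted", so the gap sits immediately after word 4 ("claimed").
Base order: Ida has claimed who insisted that Pablo inquired whether Bart had apologized abruptly.

4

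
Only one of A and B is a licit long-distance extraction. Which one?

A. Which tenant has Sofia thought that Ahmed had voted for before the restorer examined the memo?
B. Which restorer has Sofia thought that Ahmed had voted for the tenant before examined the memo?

In B, the wh-phrase is extracted from inside an adjunct island (introduced by "before"), which blocks movement.
In A, the extraction path crosses only that-complement boundaries, which are transparent.
So A is grammatical.

A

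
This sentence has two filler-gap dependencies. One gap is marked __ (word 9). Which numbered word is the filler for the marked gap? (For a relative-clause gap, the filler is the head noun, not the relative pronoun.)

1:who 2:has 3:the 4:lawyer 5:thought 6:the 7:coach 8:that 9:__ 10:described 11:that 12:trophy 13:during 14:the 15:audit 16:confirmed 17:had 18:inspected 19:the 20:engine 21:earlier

7

The marked gap is inside the relative clause, the subject of "described".
Its filler is the head noun "coach" (via "that"), at word 7.
(The other dependency links word 1 to a gap after word 16.)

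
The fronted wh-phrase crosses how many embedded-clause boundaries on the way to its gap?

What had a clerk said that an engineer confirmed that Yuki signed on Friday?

"what" is extracted from the object of "signed".
Boundaries crossed, outermost first: [that], [that] — 2 in total.

2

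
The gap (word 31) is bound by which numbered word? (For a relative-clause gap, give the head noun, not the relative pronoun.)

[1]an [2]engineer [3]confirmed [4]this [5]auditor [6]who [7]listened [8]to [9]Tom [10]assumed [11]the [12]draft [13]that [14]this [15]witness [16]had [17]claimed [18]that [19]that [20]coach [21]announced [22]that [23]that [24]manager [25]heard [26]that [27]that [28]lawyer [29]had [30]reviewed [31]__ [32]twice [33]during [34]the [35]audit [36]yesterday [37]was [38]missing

12

The gap at 31 is the object of "reviewed", inside a relative clause.
The relative pronoun is "that" (word 13); it is bound by the head noun immediately before it.
Its filler is the head noun "draft", at word 12.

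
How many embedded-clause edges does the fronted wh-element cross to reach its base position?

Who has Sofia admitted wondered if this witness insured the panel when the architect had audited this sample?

1

"who" is extracted from the subject of "wondered".
Boundaries crossed, outermost first: [Ø] — 1 in total.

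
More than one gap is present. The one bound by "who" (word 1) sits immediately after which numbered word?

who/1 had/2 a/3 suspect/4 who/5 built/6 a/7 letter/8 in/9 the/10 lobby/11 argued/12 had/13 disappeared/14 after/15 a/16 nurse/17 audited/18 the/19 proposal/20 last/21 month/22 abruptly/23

The displaced element is "who" (word 1).
It is linked across 1 clause boundary (Ø).
It functions as the subject of "disappeared", so the gap sits immediately after word 12 ("argued").
Base order: A suspect who built a letter in the lobby had argued that who had disappeared after a nurse audited the proposal last month abruptly.

12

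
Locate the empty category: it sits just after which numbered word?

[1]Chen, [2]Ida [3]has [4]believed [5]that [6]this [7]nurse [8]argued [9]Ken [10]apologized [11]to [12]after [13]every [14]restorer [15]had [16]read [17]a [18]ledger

The displaced element is "Chen" (word 1).
It is linked across 2 clause boundaries (that → Ø).
It functions as the object of the preposition "to" of "apologized", so the gap sits immediately after word 11 ("to").
Base order: Ida has believed that this nurse argued Ken apologized to Chen after every restorer had read a ledger.

11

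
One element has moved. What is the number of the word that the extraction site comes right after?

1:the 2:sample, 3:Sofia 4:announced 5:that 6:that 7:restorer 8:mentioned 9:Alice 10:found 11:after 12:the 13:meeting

10

The displaced element is "the sample" (word 2).
It is linked across 2 clause boundaries (that → Ø).
It functions as the direct object of "found", so the gap sits immediately after word 10 ("found").
Base order: Sofia announced that that restorer mentioned Alice found the sample after the meeting.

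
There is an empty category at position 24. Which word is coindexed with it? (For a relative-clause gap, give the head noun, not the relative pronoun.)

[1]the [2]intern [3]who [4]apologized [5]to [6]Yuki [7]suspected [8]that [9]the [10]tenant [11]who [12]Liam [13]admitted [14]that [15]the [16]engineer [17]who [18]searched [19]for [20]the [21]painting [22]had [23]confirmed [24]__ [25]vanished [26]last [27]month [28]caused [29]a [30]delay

The gap at 24 is the subject of "vanished", inside a relative clause.
The relative pronoun is "who" (word 11); it is bound by the head noun immediately before it.
Its filler is the head noun "tenant", at word 10.

10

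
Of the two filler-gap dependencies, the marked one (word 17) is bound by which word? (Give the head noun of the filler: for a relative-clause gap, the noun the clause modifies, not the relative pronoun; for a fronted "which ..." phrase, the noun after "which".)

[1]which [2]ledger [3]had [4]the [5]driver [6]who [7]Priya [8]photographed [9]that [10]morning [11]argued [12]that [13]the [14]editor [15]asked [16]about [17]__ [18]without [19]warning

2

The marked gap is the object of the preposition "about" of "asked".
Its filler is the fronted wh-phrase "which ledger", at word 2.
(The other dependency links word 5 to a gap after word 8.)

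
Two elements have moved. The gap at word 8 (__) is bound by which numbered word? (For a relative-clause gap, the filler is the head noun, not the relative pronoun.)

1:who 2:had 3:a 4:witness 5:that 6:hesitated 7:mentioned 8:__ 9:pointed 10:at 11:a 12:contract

The marked gap is the subject of "pointed".
Its filler is the fronted wh-phrase "who", at word 1.
(The other dependency links word 4 to a gap after word 5.)

1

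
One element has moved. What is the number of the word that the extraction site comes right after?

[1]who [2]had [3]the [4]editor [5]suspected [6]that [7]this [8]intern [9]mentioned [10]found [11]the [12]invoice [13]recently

The displaced element is "who" (word 1).
It is linked across 2 clause boundaries (that → Ø).
It functions as the subject of "found", so the gap sits immediately after word 9 ("mentioned").
Base order: The editor had suspected that this intern mentioned that who found the invoice recently.

9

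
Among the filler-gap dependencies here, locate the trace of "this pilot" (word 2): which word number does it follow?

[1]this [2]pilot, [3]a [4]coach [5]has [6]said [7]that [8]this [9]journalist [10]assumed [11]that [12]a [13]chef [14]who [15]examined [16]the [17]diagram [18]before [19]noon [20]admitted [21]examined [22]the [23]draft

20

The displaced element is "this pilot" (word 2).
It is linked across 3 clause boundaries (that → that → Ø).
It functions as the subject of "examined", so the gap sits immediately after word 20 ("admitted").
Base order: A coach has said that this journalist assumed that a chef who examined the diagram before noon admitted this pilot examined the draft.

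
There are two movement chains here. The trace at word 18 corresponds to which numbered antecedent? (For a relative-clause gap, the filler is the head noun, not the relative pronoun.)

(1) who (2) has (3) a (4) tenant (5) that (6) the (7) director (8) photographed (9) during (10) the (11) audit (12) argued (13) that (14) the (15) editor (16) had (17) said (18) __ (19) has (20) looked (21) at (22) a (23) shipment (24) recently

1

The marked gap is the subject of "looked".
Its filler is the fronted wh-phrase "who", at word 1.
(The other dependency links word 4 to a gap after word 8.)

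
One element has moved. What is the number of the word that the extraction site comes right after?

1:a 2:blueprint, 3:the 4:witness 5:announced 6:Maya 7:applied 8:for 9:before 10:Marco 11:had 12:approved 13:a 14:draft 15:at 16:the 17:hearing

8

The displaced element is "a blueprint" (word 2).
It is linked across 1 clause boundary (Ø).
It functions as the object of the preposition "for" of "applied", so the gap sits immediately after word 8 ("for").
Base order: The witness announced Maya applied for a blueprint before Marco had approved a draft at the hearing.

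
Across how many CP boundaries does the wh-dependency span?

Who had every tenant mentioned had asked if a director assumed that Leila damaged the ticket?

1

"who" is extracted from the subject of "asked".
Boundaries crossed, outermost first: [Ø] — 1 in total.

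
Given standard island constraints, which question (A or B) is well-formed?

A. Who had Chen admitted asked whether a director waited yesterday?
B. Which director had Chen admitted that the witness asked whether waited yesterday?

A

In B, the wh-phrase is extracted from inside a wh-island (introduced by "whether"), which blocks movement.
In A, the extraction path crosses only that-complement boundaries, which are transparent.
So A is grammatical.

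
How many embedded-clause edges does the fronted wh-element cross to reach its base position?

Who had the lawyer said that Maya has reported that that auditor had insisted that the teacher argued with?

3

"who" is extracted from the PP object of "argued".
Boundaries crossed, outermost first: [that], [that], [that] — 3 in total.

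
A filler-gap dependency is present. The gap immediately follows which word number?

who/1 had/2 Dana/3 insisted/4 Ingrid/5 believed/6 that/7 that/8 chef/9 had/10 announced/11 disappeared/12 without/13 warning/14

11

The displaced element is "who" (word 1).
It is linked across 3 clause boundaries (Ø → that → Ø).
It functions as the subject of "disappeared", so the gap sits immediately after word 11 ("announced").
Base order: Dana had insisted Ingrid believed that that chef had announced that who disappeared without warning.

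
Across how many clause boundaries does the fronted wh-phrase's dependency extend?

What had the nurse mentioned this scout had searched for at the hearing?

"what" is extracted from the PP object of "searched".
Boundaries crossed, outermost first: [Ø] — 1 in total.

1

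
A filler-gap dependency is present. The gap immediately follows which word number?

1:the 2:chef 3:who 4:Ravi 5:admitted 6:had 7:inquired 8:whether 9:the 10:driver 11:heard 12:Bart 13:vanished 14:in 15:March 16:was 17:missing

5

The displaced element is "the chef" (word 2).
It is linked across 1 clause boundary (Ø).
It functions as the subject of "inquired", so the gap sits immediately after word 5 ("admitted").
Base order: Ravi admitted that the chef had inquired whether the driver heard Bart vanished in March.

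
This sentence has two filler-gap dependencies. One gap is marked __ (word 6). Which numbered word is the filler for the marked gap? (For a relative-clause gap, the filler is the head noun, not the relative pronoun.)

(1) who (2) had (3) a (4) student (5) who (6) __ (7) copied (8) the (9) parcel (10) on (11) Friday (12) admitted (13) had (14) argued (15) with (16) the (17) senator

The marked gap is inside the relative clause, the subject of "copied".
Its filler is the head noun "student" (via "who"), at word 4.
(The other dependency links word 1 to a gap after word 12.)

4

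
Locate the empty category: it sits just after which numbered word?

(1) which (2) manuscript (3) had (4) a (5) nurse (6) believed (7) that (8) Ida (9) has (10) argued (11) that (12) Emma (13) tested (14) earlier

The displaced element is "which manuscript" (word 2).
It is linked across 2 clause boundaries (that → that).
It functions as the direct object of "tested", so the gap sits immediately after word 13 ("tested").
Base order: A nurse had believed that Ida has argued that Emma tested which manuscript earlier.

13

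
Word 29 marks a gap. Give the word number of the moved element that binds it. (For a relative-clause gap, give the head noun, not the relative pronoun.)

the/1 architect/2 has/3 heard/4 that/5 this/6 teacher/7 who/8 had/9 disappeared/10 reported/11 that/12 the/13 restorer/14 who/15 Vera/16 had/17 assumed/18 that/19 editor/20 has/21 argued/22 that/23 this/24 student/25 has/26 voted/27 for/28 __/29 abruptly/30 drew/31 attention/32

14

The gap at 29 is the prepositional object of "voted", inside a relative clause.
The relative pronoun is "who" (word 15); it is bound by the head noun immediately before it.
Its filler is the head noun "restorer", at word 14.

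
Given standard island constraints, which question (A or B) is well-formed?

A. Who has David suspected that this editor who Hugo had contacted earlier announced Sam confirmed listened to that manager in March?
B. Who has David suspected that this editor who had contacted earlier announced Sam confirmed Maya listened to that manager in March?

A

In B, the wh-phrase is extracted from inside a complex-NP island (relative clause) (introduced by "who"), which blocks movement.
In A, the extraction path crosses only that-complement boundaries, which are transparent.
So A is grammatical.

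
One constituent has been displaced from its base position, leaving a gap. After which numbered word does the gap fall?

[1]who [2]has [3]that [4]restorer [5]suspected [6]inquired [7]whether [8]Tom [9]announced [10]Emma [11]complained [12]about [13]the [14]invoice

5

The displaced element is "who" (word 1).
It is linked across 1 clause boundary (Ø).
It functions as the subject of "inquired", so the gap sits immediately after word 5 ("suspected").
Base order: That restorer has suspected who inquired whether Tom announced Emma complained about the invoice.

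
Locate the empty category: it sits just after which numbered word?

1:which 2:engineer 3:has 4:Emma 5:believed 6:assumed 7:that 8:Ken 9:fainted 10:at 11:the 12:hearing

The displaced element is "which engineer" (word 2).
It is linked across 1 clause boundary (Ø).
It functions as the subject of "assumed", so the gap sits immediately after word 5 ("believed").
Base order: Emma has believed which engineer assumed that Ken fainted at the hearing.

5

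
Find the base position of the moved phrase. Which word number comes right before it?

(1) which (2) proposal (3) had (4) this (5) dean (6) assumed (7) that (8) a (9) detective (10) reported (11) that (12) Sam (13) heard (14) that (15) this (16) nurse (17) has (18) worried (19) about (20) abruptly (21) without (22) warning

The displaced element is "which proposal" (word 2).
It is linked across 3 clause boundaries (that → that → that).
It functions as the object of the preposition "about" of "worried", so the gap sits immediately after word 19 ("about").
Base order: This dean had assumed that a detective reported that Sam heard that this nurse has worried about which proposal abruptly without warning.

19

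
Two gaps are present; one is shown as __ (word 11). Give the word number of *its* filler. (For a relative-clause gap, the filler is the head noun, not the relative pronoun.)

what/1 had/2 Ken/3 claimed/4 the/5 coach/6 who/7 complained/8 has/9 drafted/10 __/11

1

The marked gap is the direct object of "drafted".
Its filler is the fronted wh-phrase "what", at word 1.
(The other dependency links word 6 to a gap after word 7.)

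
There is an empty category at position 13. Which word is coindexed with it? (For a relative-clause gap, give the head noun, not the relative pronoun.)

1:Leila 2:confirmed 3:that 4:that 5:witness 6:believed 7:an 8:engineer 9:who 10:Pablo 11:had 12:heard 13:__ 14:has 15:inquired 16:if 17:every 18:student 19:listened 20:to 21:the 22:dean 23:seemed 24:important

The gap at 13 is the subject of "inquired", inside a relative clause.
The relative pronoun is "who" (word 9); it is bound by the head noun immediately before it.
Its filler is the head noun "engineer", at word 8.

8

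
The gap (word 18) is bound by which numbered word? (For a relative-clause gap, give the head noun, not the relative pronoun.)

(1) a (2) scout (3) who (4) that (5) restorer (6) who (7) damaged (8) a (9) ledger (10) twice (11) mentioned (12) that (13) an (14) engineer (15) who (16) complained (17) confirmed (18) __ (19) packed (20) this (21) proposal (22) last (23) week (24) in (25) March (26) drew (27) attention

The gap at 18 is the subject of "packed", inside a relative clause.
The relative pronoun is "who" (word 3); it is bound by the head noun immediately before it.
Its filler is the head noun "scout", at word 2.

2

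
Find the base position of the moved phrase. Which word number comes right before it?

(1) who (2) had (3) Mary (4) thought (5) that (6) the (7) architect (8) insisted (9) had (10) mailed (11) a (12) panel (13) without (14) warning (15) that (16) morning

8

The displaced element is "who" (word 1).
It is linked across 2 clause boundaries (that → Ø).
It functions as the subject of "mailed", so the gap sits immediately after word 8 ("insisted").
Base order: Mary had thought that the architect insisted that who had mailed a panel without warning that morning.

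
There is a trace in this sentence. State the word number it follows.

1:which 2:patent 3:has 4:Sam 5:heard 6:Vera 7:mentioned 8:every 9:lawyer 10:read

10

The displaced element is "which patent" (word 2).
It is linked across 2 clause boundaries (Ø → Ø).
It functions as the direct object of "read", so the gap sits immediately after word 10 ("read").
Base order: Sam has heard Vera mentioned every lawyer read which patent.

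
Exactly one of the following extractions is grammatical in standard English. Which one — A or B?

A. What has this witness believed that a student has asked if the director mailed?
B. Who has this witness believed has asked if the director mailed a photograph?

B

In A, the wh-phrase is extracted from inside a wh-island (introduced by "if"), which blocks movement.
In B, the extraction path crosses only that-complement boundaries, which are transparent.
So B is grammatical.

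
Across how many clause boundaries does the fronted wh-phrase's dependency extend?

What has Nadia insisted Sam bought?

1

"what" is extracted from the object of "bought".
Boundaries crossed, outermost first: [Ø] — 1 in total.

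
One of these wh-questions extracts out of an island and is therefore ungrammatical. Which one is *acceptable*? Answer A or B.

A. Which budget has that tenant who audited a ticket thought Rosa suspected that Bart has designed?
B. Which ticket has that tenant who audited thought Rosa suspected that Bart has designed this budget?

A

In B, the wh-phrase is extracted from inside a complex-NP island (relative clause) (introduced by "who"), which blocks movement.
In A, the extraction path crosses only that-complement boundaries, which are transparent.
So A is grammatical.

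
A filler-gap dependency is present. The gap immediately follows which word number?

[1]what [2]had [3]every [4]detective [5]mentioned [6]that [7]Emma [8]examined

8

The displaced element is "what" (word 1).
It is linked across 1 clause boundary (that).
It functions as the direct object of "examined", so the gap sits immediately after word 8 ("examined").
Base order: Every detective had mentioned that Emma examined what.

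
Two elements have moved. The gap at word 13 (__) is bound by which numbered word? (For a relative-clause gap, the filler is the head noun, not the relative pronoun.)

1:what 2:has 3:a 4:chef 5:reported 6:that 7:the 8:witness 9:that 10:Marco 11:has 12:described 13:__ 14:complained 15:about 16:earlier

The marked gap is inside the relative clause, the direct object of "described".
Its filler is the head noun "witness" (via "that"), at word 8.
(The other dependency links word 1 to a gap after word 15.)

8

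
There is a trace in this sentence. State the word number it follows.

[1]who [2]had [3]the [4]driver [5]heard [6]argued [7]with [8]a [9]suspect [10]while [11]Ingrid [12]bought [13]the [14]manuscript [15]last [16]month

The displaced element is "who" (word 1).
It is linked across 1 clause boundary (Ø).
It functions as the subject of "argued", so the gap sits immediately after word 5 ("heard").
Base order: The driver had heard who argued with a suspect while Ingrid bought the manuscript last month.

5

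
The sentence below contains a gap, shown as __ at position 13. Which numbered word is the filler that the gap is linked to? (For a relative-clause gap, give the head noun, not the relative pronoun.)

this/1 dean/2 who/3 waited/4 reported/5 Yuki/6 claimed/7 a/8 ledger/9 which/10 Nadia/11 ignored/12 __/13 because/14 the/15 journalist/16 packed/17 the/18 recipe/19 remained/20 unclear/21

The gap at 13 is the object of "ignored", inside a relative clause.
The relative pronoun is "which" (word 10); it is bound by the head noun immediately before it.
Its filler is the head noun "ledger", at word 9.

9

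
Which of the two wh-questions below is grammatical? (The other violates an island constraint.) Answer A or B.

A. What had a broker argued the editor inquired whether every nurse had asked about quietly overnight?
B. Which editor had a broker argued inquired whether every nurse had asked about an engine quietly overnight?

B

In A, the wh-phrase is extracted from inside a wh-island (introduced by "whether"), which blocks movement.
In B, the extraction path crosses only that-complement boundaries, which are transparent.
So B is grammatical.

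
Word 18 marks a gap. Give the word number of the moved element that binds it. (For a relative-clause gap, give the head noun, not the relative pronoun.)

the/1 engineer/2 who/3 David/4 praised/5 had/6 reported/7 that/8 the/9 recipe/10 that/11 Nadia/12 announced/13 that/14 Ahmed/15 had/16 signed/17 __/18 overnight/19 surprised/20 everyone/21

10

The gap at 18 is the object of "signed", inside a relative clause.
The relative pronoun is "that" (word 11); it is bound by the head noun immediately before it.
Its filler is the head noun "recipe", at word 10.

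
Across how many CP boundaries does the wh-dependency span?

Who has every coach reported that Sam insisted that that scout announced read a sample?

3

"who" is extracted from the subject of "read".
Boundaries crossed, outermost first: [that], [that], [Ø] — 3 in total.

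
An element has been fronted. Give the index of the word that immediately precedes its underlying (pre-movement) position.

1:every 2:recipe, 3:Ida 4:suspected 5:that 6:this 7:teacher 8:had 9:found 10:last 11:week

9

The displaced element is "every recipe" (word 2).
It is linked across 1 clause boundary (that).
It functions as the direct object of "found", so the gap sits immediately after word 9 ("found").
Base order: Ida suspected that this teacher had found every recipe last week.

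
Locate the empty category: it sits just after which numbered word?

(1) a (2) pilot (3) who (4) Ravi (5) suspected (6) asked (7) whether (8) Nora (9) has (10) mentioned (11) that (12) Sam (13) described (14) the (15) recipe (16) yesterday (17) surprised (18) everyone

The displaced element is "a pilot" (word 2).
It is linked across 1 clause boundary (Ø).
It functions as the subject of "asked", so the gap sits immediately after word 5 ("suspected").
Base order: Ravi suspected that a pilot asked whether Nora has mentioned that Sam described the recipe yesterday.

5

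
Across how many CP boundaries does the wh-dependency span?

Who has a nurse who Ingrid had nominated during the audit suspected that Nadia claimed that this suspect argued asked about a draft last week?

3

"who" is extracted from the subject of "asked".
Boundaries crossed, outermost first: [that], [that], [Ø] — 3 in total.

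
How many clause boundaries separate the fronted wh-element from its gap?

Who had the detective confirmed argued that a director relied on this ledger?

"who" is extracted from the subject of "argued".
Boundaries crossed, outermost first: [Ø] — 1 in total.

1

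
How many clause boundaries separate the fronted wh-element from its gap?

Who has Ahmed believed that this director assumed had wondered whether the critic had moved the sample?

"who" is extracted from the subject of "wondered".
Boundaries crossed, outermost first: [that], [Ø] — 2 in total.

2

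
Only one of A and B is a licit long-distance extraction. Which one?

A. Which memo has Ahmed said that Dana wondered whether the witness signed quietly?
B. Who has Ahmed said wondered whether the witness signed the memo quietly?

B

In A, the wh-phrase is extracted from inside a wh-island (introduced by "whether"), which blocks movement.
In B, the extraction path crosses only that-complement boundaries, which are transparent.
So B is grammatical.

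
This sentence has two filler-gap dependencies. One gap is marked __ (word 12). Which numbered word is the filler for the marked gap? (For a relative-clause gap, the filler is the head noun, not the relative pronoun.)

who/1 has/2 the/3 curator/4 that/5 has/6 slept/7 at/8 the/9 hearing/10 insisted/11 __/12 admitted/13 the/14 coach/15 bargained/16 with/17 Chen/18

1

The marked gap is the subject of "admitted".
Its filler is the fronted wh-phrase "who", at word 1.
(The other dependency links word 4 to a gap after word 5.)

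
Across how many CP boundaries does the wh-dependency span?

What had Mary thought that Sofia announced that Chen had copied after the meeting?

"what" is extracted from the object of "copied".
Boundaries crossed, outermost first: [that], [that] — 2 in total.

2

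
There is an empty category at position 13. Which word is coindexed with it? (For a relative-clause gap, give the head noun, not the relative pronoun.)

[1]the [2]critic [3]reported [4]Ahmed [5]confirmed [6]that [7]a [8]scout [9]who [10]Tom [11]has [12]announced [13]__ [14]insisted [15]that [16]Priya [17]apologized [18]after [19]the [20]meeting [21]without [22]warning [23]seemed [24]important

The gap at 13 is the subject of "insisted", inside a relative clause.
The relative pronoun is "who" (word 9); it is bound by the head noun immediately before it.
Its filler is the head noun "scout", at word 8.

8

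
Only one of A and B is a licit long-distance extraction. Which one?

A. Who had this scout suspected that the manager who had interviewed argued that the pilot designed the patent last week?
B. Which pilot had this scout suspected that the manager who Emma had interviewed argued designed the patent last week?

In A, the wh-phrase is extracted from inside a complex-NP island (relative clause) (introduced by "who"), which blocks movement.
In B, the extraction path crosses only that-complement boundaries, which are transparent.
So B is grammatical.

B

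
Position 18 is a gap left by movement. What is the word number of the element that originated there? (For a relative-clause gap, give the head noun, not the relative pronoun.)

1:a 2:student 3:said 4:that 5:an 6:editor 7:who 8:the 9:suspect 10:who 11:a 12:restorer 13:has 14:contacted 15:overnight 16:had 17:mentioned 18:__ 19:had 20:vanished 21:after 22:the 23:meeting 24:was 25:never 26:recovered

The gap at 18 is the subject of "vanished", inside a relative clause.
The relative pronoun is "who" (word 7); it is bound by the head noun immediately before it.
Its filler is the head noun "editor", at word 6.

6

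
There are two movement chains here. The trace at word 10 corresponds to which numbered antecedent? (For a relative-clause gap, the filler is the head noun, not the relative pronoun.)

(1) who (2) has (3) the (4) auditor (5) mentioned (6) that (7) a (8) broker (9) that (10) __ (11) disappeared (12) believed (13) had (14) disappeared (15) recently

8

The marked gap is inside the relative clause, the subject of "disappeared".
Its filler is the head noun "broker" (via "that"), at word 8.
(The other dependency links word 1 to a gap after word 12.)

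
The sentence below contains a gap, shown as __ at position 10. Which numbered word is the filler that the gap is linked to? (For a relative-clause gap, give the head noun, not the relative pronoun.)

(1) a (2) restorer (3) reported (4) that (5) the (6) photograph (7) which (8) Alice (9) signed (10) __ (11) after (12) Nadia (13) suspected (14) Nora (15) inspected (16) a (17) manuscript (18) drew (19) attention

The gap at 10 is the object of "signed", inside a relative clause.
The relative pronoun is "which" (word 7); it is bound by the head noun immediately before it.
Its filler is the head noun "photograph", at word 6.

6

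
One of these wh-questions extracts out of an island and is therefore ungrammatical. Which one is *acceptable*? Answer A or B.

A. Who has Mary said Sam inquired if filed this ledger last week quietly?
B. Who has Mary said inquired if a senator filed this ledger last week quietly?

B

In A, the wh-phrase is extracted from inside a wh-island (introduced by "if"), which blocks movement.
In B, the extraction path crosses only that-complement boundaries, which are transparent.
So B is grammatical.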